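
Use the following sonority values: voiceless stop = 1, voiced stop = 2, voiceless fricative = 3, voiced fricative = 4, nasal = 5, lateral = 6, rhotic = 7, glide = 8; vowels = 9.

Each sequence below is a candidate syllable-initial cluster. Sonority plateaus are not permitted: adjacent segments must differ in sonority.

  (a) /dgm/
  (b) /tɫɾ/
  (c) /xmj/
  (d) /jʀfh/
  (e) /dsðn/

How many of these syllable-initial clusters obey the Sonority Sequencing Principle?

(a) sonority 2-2-5: ill-formed.
(b) sonority 1-6-7: well-formed.
(c) sonority 3-5-8: well-formed.
(d) sonority 8-7-3-3: ill-formed.
(e) sonority 2-3-4-5: well-formed.

3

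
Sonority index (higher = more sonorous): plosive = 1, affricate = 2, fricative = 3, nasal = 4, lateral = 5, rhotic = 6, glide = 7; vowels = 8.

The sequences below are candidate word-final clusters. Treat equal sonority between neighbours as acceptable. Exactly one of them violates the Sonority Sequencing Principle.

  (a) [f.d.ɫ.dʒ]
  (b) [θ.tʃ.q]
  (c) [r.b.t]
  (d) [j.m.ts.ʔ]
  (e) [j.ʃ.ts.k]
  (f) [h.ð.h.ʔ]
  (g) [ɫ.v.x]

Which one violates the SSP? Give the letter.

(a) sonority 3-1-5-2: ill-formed.
(b) sonority 3-2-1: well-formed.
(c) sonority 6-1-1: well-formed.
(d) sonority 7-4-2-1: well-formed.
(e) sonority 7-3-2-1: well-formed.
(f) sonority 3-3-3-1: well-formed.
(g) sonority 5-3-3: well-formed.

a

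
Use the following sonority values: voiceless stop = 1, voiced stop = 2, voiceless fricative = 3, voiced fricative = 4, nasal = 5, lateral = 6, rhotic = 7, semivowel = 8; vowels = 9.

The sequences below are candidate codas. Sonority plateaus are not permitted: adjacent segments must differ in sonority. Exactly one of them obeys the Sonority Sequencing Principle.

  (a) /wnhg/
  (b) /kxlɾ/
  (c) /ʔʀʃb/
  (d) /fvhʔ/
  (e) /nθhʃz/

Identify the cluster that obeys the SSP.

a

(a) /wnhg/: profile 8-5-3-2 — obeys.
(b) /kxlɾ/: profile 1-3-6-7 — violates.
(c) /ʔʀʃb/: profile 1-7-3-2 — violates.
(d) /fvhʔ/: profile 3-4-3-1 — violates.
(e) /nθhʃz/: profile 5-3-3-3-4 — violates.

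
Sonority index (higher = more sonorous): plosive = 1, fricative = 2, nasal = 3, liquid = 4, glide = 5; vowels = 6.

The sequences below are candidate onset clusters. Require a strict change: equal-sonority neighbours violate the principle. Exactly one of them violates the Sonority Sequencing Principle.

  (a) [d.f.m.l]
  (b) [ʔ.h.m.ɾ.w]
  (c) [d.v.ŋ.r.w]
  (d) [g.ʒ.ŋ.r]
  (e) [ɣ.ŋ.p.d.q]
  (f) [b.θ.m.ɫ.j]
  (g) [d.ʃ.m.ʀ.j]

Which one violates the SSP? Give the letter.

e

(a) [d.f.m.l]: profile 1-2-3-4 — obeys.
(b) [ʔ.h.m.ɾ.w]: profile 1-2-3-4-5 — obeys.
(c) [d.v.ŋ.r.w]: profile 1-2-3-4-5 — obeys.
(d) [g.ʒ.ŋ.r]: profile 1-2-3-4 — obeys.
(e) [ɣ.ŋ.p.d.q]: profile 2-3-1-1-1 — violates.
(f) [b.θ.m.ɫ.j]: profile 1-2-3-4-5 — obeys.
(g) [d.ʃ.m.ʀ.j]: profile 1-2-3-4-5 — obeys.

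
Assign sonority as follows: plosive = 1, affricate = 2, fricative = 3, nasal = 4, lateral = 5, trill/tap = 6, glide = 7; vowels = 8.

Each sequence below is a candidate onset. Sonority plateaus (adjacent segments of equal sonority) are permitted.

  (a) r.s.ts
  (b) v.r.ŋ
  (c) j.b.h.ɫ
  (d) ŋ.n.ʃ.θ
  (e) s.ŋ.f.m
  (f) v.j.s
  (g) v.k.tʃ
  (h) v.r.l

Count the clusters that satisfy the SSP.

0

(a) 6-3-2 → violates
(b) 3-6-4 → violates
(c) 7-1-3-5 → violates
(d) 4-4-3-3 → violates
(e) 3-4-3-4 → violates
(f) 3-7-3 → violates
(g) 3-1-2 → violates
(h) 3-6-5 → violates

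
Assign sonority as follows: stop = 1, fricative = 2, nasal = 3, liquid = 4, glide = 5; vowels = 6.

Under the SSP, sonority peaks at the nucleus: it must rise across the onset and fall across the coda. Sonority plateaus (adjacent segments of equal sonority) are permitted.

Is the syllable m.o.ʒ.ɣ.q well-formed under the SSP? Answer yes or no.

Onset: /m/ is a nasal (sonority 3); then the nucleus /o/ (sonority 6).
Onset profile 3-6 — rises to the nucleus.
Coda: /ʒ/ is a fricative (sonority 2), /ɣ/ is a fricative (sonority 2), /q/ is a stop (sonority 1).
Coda profile 6-2-2-1 — falls from the nucleus.

yes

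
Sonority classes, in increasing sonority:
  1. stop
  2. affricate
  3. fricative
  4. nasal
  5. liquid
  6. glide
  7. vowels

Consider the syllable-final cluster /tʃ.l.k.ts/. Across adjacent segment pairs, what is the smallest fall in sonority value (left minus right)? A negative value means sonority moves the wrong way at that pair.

/tʃ/ — affricate, sonority 2.
/l/ — liquid, sonority 5.
/k/ — stop, sonority 1.
/ts/ — affricate, sonority 2.
/tʃ/→/l/: change -3.
/l/→/k/: change +4.
/k/→/ts/: change -1.
Minimum = -3.

-3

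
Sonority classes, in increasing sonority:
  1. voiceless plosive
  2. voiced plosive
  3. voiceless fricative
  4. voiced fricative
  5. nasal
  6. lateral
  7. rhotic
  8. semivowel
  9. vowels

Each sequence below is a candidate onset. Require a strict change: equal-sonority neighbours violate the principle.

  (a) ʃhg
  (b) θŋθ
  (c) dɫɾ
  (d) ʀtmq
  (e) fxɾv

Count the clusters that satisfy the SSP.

(a) 3-3-2 → violates
(b) 3-5-3 → violates
(c) 2-6-7 → obeys
(d) 7-1-5-1 → violates
(e) 3-3-7-4 → violates

1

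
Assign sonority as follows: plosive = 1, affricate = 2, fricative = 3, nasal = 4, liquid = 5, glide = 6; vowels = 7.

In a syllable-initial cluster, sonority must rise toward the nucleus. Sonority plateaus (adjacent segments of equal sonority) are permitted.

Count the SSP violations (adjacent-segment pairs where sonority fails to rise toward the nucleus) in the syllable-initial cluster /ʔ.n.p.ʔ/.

/ʔ/ — plosive, sonority 1.
/n/ — nasal, sonority 4.
/p/ — plosive, sonority 1.
/ʔ/ — plosive, sonority 1.
/ʔ/→/n/: 1→4 (rises) — ok.
/n/→/p/: 4→1 (does not rise) — violation.
/p/→/ʔ/: 1→1 (plateau, allowed) — ok.

1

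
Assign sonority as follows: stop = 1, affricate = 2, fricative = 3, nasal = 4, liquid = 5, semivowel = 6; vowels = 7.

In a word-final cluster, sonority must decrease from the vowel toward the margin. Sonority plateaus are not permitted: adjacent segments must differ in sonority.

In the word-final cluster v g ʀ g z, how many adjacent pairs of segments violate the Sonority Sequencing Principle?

/v/ is a fricative (sonority 3).
/g/ is a stop (sonority 1).
/ʀ/ is a liquid (sonority 5).
/g/ is a stop (sonority 1).
/z/ is a fricative (sonority 3).
/v/→/g/: 3→1 (falls) — ok.
/g/→/ʀ/: 1→5 (does not fall) — violation.
/ʀ/→/g/: 5→1 (falls) — ok.
/g/→/z/: 1→3 (does not fall) — violation.

2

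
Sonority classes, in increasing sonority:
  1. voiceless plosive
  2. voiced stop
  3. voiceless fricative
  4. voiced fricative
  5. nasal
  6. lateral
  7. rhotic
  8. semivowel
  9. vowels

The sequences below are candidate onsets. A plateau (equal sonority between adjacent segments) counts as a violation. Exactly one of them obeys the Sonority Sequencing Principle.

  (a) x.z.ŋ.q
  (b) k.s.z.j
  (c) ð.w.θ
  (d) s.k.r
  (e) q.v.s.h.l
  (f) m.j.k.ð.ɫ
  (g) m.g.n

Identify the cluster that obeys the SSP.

b

(a) x.z.ŋ.q: profile 3-4-5-1 — violates.
(b) k.s.z.j: profile 1-3-4-8 — obeys.
(c) ð.w.θ: profile 4-8-3 — violates.
(d) s.k.r: profile 3-1-7 — violates.
(e) q.v.s.h.l: profile 1-4-3-3-6 — violates.
(f) m.j.k.ð.ɫ: profile 5-8-1-4-6 — violates.
(g) m.g.n: profile 5-2-5 — violates.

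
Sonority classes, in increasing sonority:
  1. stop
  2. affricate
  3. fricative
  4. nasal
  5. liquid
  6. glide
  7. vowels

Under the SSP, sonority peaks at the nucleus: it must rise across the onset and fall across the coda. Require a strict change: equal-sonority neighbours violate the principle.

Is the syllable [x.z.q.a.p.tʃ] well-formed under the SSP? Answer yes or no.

no

Onset: /x/ is a fricative (sonority 3), /z/ is a fricative (sonority 3), /q/ is a stop (sonority 1); then the nucleus /a/ (sonority 7).
Onset profile 3-3-1-7 — does not strictly rise throughout.
Coda: /p/ is a stop (sonority 1), /tʃ/ is an affricate (sonority 2).
Coda profile 7-1-2 — does not strictly fall throughout.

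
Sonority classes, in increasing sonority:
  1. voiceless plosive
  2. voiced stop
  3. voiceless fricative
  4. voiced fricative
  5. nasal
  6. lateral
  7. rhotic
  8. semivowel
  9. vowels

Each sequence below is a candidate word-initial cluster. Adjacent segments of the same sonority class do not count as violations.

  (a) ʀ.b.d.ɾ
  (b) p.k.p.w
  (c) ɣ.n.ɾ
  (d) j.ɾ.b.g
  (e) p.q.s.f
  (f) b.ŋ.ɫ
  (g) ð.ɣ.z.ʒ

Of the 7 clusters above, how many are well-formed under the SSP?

5

(a) sonority 7-2-2-7: ill-formed.
(b) sonority 1-1-1-8: well-formed.
(c) sonority 4-5-7: well-formed.
(d) sonority 8-7-2-2: ill-formed.
(e) sonority 1-1-3-3: well-formed.
(f) sonority 2-5-6: well-formed.
(g) sonority 4-4-4-4: well-formed.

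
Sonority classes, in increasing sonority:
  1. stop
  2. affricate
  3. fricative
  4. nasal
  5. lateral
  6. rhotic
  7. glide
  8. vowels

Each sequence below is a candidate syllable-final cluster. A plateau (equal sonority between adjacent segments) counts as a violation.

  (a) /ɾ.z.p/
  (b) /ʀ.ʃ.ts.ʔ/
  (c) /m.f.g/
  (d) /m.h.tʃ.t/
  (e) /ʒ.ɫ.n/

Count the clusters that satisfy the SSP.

(a) 6-3-1 → obeys
(b) 6-3-2-1 → obeys
(c) 4-3-1 → obeys
(d) 4-3-2-1 → obeys
(e) 3-5-4 → violates

4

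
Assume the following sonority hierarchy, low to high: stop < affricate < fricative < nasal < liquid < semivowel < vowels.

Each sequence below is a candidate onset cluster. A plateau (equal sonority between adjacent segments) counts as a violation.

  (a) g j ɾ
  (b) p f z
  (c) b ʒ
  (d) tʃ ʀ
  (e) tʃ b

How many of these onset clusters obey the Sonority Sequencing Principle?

(a) g j ɾ: profile 1-6-5 — violates.
(b) p f z: profile 1-3-3 — violates.
(c) b ʒ: profile 1-3 — obeys.
(d) tʃ ʀ: profile 2-5 — obeys.
(e) tʃ b: profile 2-1 — violates.

2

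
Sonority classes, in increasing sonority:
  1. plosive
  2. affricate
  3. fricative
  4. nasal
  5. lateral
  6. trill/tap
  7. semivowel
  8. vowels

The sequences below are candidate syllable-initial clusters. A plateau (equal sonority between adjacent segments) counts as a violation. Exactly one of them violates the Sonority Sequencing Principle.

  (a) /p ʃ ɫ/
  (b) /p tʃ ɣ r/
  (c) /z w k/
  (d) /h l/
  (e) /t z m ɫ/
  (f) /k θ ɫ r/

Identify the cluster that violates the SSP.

(a) sonority 1-3-5: well-formed.
(b) sonority 1-2-3-6: well-formed.
(c) sonority 3-7-1: ill-formed.
(d) sonority 3-5: well-formed.
(e) sonority 1-3-4-5: well-formed.
(f) sonority 1-3-5-6: well-formed.

c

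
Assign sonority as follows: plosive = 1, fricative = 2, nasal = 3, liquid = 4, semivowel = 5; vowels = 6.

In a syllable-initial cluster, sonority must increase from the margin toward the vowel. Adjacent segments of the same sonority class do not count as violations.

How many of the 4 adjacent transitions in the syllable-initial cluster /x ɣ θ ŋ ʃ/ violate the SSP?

1

/x/ — fricative, sonority 2.
/ɣ/ — fricative, sonority 2.
/θ/ — fricative, sonority 2.
/ŋ/ — nasal, sonority 3.
/ʃ/ — fricative, sonority 2.
/x/→/ɣ/: 2→2 (plateau, allowed) — ok.
/ɣ/→/θ/: 2→2 (plateau, allowed) — ok.
/θ/→/ŋ/: 2→3 (rises) — ok.
/ŋ/→/ʃ/: 3→2 (does not rise) — violation.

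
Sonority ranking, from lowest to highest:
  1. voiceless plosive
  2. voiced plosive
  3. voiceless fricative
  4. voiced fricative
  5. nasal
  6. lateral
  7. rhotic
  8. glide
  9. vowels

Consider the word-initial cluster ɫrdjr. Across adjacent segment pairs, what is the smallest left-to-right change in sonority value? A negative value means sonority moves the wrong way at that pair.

/ɫ/ is a lateral (sonority 6).
/r/ is a rhotic (sonority 7).
/d/ is a voiced plosive (sonority 2).
/j/ is a glide (sonority 8).
/r/ is a rhotic (sonority 7).
/ɫ/→/r/: change +1.
/r/→/d/: change -5.
/d/→/j/: change +6.
/j/→/r/: change -1.
Minimum = -5.

-5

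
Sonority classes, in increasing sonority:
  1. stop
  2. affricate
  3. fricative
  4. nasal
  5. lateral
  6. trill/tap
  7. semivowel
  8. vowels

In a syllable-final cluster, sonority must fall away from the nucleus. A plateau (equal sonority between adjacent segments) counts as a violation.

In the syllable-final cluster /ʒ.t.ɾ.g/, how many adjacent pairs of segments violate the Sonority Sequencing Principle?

1

/ʒ/ is a fricative (sonority 3).
/t/ is a stop (sonority 1).
/ɾ/ is a trill/tap (sonority 6).
/g/ is a stop (sonority 1).
/ʒ/→/t/: 3→1 (falls) — ok.
/t/→/ɾ/: 1→6 (does not fall) — violation.
/ɾ/→/g/: 6→1 (falls) — ok.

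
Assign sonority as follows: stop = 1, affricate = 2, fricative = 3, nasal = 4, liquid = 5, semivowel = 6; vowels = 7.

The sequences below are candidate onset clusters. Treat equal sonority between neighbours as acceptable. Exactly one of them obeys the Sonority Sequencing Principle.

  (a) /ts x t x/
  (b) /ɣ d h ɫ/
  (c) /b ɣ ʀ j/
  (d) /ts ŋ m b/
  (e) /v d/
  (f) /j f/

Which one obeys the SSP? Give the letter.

c

(a) sonority 2-3-1-3: ill-formed.
(b) sonority 3-1-3-5: ill-formed.
(c) sonority 1-3-5-6: well-formed.
(d) sonority 2-4-4-1: ill-formed.
(e) sonority 3-1: ill-formed.
(f) sonority 6-3: ill-formed.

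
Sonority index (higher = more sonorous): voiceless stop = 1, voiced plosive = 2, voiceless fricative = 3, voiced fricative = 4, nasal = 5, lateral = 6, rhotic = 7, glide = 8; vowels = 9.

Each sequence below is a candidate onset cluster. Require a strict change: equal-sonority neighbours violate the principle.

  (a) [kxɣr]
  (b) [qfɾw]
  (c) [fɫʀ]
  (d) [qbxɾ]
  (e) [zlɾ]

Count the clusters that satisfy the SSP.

5

(a) sonority 1-3-4-7: well-formed.
(b) sonority 1-3-7-8: well-formed.
(c) sonority 3-6-7: well-formed.
(d) sonority 1-2-3-7: well-formed.
(e) sonority 4-6-7: well-formed.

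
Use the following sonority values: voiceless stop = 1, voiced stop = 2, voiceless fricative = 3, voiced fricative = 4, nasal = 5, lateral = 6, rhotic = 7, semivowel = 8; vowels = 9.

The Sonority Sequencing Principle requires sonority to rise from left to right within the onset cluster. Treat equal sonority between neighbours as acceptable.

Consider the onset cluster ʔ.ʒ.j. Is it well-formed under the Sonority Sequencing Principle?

/ʔ/: voiceless stop = 1.
/ʒ/: voiced fricative = 4.
/j/: semivowel = 8.
The profile 1-4-8 strictly rises, so the onset cluster satisfies the SSP.

yes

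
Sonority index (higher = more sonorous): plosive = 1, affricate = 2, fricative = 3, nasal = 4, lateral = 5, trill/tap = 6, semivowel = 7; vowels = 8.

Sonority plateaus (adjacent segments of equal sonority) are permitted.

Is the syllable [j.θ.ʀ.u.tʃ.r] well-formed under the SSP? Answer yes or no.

no

Onset: /j/ is a semivowel (sonority 7), /θ/ is a fricative (sonority 3), /ʀ/ is a trill/tap (sonority 6); then the nucleus /u/ (sonority 8).
Onset profile 7-3-6-8 — does not rise throughout.
Coda: /tʃ/ is an affricate (sonority 2), /r/ is a trill/tap (sonority 6).
Coda profile 8-2-6 — does not fall throughout.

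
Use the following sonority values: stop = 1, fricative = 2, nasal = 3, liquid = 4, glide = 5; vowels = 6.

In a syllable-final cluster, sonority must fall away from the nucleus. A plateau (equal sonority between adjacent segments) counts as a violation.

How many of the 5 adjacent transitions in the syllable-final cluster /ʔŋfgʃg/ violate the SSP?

/ʔ/ is a stop (sonority 1).
/ŋ/ is a nasal (sonority 3).
/f/ is a fricative (sonority 2).
/g/ is a stop (sonority 1).
/ʃ/ is a fricative (sonority 2).
/g/ is a stop (sonority 1).
/ʔ/→/ŋ/: 1→3 (does not fall) — violation.
/ŋ/→/f/: 3→2 (falls) — ok.
/f/→/g/: 2→1 (falls) — ok.
/g/→/ʃ/: 1→2 (does not fall) — violation.
/ʃ/→/g/: 2→1 (falls) — ok.

2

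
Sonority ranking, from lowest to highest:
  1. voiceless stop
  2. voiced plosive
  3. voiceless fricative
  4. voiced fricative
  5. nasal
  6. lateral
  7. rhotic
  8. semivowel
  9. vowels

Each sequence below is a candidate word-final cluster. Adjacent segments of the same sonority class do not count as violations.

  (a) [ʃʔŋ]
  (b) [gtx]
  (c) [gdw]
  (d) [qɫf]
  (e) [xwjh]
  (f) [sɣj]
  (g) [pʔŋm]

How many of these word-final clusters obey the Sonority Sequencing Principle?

(a) sonority 3-1-5: ill-formed.
(b) sonority 2-1-3: ill-formed.
(c) sonority 2-2-8: ill-formed.
(d) sonority 1-6-3: ill-formed.
(e) sonority 3-8-8-3: ill-formed.
(f) sonority 3-4-8: ill-formed.
(g) sonority 1-1-5-5: ill-formed.

0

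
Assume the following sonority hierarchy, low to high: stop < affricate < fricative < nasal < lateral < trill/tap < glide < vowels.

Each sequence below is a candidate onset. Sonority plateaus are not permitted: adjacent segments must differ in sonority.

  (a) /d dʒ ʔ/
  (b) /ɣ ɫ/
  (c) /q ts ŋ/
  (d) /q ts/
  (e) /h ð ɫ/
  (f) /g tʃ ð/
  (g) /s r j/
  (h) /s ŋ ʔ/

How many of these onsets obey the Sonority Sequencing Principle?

5

(a) sonority 1-2-1: ill-formed.
(b) sonority 3-5: well-formed.
(c) sonority 1-2-4: well-formed.
(d) sonority 1-2: well-formed.
(e) sonority 3-3-5: ill-formed.
(f) sonority 1-2-3: well-formed.
(g) sonority 3-6-7: well-formed.
(h) sonority 3-4-1: ill-formed.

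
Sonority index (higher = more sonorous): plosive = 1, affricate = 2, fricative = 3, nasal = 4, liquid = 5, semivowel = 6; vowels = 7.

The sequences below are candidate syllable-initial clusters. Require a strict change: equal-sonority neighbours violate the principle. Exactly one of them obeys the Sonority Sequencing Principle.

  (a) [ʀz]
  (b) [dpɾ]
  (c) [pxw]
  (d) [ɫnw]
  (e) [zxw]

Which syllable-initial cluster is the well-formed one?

(a) [ʀz]: profile 5-3 — violates.
(b) [dpɾ]: profile 1-1-5 — violates.
(c) [pxw]: profile 1-3-6 — obeys.
(d) [ɫnw]: profile 5-4-6 — violates.
(e) [zxw]: profile 3-3-6 — violates.

c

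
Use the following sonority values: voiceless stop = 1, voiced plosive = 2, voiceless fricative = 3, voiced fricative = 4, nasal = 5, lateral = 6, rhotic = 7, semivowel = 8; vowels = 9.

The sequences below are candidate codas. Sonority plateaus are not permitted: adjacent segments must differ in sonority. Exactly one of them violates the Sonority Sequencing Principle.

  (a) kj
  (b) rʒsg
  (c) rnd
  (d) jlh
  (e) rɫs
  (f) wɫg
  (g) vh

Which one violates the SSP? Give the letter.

a

(a) kj: profile 1-8 — violates.
(b) rʒsg: profile 7-4-3-2 — obeys.
(c) rnd: profile 7-5-2 — obeys.
(d) jlh: profile 8-6-3 — obeys.
(e) rɫs: profile 7-6-3 — obeys.
(f) wɫg: profile 8-6-2 — obeys.
(g) vh: profile 4-3 — obeys.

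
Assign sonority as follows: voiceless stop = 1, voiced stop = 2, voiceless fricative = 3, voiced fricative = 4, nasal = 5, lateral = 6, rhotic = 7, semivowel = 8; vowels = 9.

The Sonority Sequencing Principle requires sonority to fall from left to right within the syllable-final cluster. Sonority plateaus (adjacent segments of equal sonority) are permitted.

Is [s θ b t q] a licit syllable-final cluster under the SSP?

/s/ — voiceless fricative, sonority 3.
/θ/ — voiceless fricative, sonority 3.
/b/ — voiced stop, sonority 2.
/t/ — voiceless stop, sonority 1.
/q/ — voiceless stop, sonority 1.
The profile 3-3-2-1-1 is non-increasing (plateaus allowed), so the syllable-final cluster satisfies the SSP.

yes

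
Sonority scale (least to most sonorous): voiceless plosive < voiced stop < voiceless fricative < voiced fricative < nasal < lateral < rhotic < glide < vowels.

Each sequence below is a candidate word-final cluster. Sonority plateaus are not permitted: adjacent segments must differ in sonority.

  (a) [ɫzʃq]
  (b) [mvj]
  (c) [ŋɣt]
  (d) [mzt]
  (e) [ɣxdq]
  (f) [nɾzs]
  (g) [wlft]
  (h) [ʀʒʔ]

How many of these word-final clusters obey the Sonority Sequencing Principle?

6

(a) 6-4-3-1 → obeys
(b) 5-4-8 → violates
(c) 5-4-1 → obeys
(d) 5-4-1 → obeys
(e) 4-3-2-1 → obeys
(f) 5-7-4-3 → violates
(g) 8-6-3-1 → obeys
(h) 7-4-1 → obeys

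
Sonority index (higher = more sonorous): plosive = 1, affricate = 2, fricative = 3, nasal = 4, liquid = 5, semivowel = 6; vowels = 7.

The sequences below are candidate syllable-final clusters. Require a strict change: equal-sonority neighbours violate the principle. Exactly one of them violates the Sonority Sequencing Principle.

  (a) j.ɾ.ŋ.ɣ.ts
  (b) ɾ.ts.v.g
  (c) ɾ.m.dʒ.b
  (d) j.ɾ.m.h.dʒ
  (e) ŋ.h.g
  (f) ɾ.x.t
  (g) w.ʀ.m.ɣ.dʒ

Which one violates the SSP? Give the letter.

b

(a) j.ɾ.ŋ.ɣ.ts: profile 6-5-4-3-2 — obeys.
(b) ɾ.ts.v.g: profile 5-2-3-1 — violates.
(c) ɾ.m.dʒ.b: profile 5-4-2-1 — obeys.
(d) j.ɾ.m.h.dʒ: profile 6-5-4-3-2 — obeys.
(e) ŋ.h.g: profile 4-3-1 — obeys.
(f) ɾ.x.t: profile 5-3-1 — obeys.
(g) w.ʀ.m.ɣ.dʒ: profile 6-5-4-3-2 — obeys.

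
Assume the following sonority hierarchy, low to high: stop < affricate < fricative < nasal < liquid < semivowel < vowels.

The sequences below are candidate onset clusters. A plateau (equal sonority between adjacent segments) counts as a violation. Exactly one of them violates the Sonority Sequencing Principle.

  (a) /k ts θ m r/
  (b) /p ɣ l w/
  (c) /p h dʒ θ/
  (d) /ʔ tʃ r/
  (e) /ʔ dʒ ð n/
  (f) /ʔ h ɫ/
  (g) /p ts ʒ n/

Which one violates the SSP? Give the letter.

(a) /k ts θ m r/: profile 1-2-3-4-5 — obeys.
(b) /p ɣ l w/: profile 1-3-5-6 — obeys.
(c) /p h dʒ θ/: profile 1-3-2-3 — violates.
(d) /ʔ tʃ r/: profile 1-2-5 — obeys.
(e) /ʔ dʒ ð n/: profile 1-2-3-4 — obeys.
(f) /ʔ h ɫ/: profile 1-3-5 — obeys.
(g) /p ts ʒ n/: profile 1-2-3-4 — obeys.

c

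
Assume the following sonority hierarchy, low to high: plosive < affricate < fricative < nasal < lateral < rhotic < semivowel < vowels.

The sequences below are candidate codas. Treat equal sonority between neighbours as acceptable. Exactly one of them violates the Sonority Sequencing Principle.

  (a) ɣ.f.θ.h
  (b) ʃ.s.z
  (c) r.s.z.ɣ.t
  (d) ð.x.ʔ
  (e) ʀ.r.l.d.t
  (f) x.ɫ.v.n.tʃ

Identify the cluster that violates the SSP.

(a) 3-3-3-3 → obeys
(b) 3-3-3 → obeys
(c) 6-3-3-3-1 → obeys
(d) 3-3-1 → obeys
(e) 6-6-5-1-1 → obeys
(f) 3-5-3-4-2 → violates

f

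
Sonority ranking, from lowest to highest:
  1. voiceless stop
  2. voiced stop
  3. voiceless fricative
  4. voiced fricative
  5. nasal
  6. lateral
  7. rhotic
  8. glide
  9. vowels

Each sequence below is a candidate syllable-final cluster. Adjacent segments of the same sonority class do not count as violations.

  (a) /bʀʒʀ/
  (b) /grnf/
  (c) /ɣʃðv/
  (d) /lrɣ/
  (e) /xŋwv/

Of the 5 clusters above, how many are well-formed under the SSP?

(a) 2-7-4-7 → violates
(b) 2-7-5-3 → violates
(c) 4-3-4-4 → violates
(d) 6-7-4 → violates
(e) 3-5-8-4 → violates

0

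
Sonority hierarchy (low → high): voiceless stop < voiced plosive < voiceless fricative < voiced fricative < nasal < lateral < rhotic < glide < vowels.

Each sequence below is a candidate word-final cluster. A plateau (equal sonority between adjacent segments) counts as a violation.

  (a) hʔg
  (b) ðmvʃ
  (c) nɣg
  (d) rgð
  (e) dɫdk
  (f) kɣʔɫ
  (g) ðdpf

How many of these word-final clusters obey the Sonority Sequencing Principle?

(a) hʔg: profile 3-1-2 — violates.
(b) ðmvʃ: profile 4-5-4-3 — violates.
(c) nɣg: profile 5-4-2 — obeys.
(d) rgð: profile 7-2-4 — violates.
(e) dɫdk: profile 2-6-2-1 — violates.
(f) kɣʔɫ: profile 1-4-1-6 — violates.
(g) ðdpf: profile 4-2-1-3 — violates.

1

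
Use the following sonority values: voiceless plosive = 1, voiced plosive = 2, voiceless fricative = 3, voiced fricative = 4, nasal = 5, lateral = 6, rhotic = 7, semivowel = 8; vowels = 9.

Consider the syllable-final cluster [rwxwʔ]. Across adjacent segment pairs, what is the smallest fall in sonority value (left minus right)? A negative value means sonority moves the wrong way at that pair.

-5

/r/ — rhotic, sonority 7.
/w/ — semivowel, sonority 8.
/x/ — voiceless fricative, sonority 3.
/w/ — semivowel, sonority 8.
/ʔ/ — voiceless plosive, sonority 1.
/r/→/w/: change -1.
/w/→/x/: change +5.
/x/→/w/: change -5.
/w/→/ʔ/: change +7.
Minimum = -5.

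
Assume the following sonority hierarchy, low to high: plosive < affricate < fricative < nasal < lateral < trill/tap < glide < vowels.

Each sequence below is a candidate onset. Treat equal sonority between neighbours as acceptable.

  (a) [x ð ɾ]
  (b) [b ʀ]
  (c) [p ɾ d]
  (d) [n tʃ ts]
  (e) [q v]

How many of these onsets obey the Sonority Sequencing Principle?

3

(a) 3-3-6 → obeys
(b) 1-6 → obeys
(c) 1-6-1 → violates
(d) 4-2-2 → violates
(e) 1-3 → obeys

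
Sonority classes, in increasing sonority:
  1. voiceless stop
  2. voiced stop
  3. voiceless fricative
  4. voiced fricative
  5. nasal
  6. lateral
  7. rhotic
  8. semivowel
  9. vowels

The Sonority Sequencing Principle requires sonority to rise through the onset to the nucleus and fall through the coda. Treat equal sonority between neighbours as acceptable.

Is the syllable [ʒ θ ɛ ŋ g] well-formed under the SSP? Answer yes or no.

no

Onset: /ʒ/ is a voiced fricative (sonority 4), /θ/ is a voiceless fricative (sonority 3); then the nucleus /ɛ/ (sonority 9).
Onset profile 4-3-9 — does not rise throughout.
Coda: /ŋ/ is a nasal (sonority 5), /g/ is a voiced stop (sonority 2).
Coda profile 9-5-2 — falls from the nucleus.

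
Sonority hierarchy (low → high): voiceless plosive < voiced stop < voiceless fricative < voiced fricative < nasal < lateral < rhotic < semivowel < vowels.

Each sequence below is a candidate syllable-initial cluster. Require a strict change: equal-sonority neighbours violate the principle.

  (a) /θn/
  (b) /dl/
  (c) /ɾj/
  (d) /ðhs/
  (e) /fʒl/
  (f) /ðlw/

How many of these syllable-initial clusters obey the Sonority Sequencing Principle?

(a) sonority 3-5: well-formed.
(b) sonority 2-6: well-formed.
(c) sonority 7-8: well-formed.
(d) sonority 4-3-3: ill-formed.
(e) sonority 3-4-6: well-formed.
(f) sonority 4-6-8: well-formed.

5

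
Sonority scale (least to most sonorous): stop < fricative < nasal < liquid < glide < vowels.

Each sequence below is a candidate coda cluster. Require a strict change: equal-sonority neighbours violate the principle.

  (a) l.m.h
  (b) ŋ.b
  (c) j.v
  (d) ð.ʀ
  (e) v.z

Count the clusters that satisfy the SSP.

3

(a) l.m.h: profile 4-3-2 — obeys.
(b) ŋ.b: profile 3-1 — obeys.
(c) j.v: profile 5-2 — obeys.
(d) ð.ʀ: profile 2-4 — violates.
(e) v.z: profile 2-2 — violates.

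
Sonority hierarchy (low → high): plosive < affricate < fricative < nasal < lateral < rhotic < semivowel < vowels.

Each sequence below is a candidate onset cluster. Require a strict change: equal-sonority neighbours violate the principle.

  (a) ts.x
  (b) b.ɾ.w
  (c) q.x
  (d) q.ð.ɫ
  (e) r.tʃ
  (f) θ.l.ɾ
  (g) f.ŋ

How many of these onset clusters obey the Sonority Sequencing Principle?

(a) ts.x: profile 2-3 — obeys.
(b) b.ɾ.w: profile 1-6-7 — obeys.
(c) q.x: profile 1-3 — obeys.
(d) q.ð.ɫ: profile 1-3-5 — obeys.
(e) r.tʃ: profile 6-2 — violates.
(f) θ.l.ɾ: profile 3-5-6 — obeys.
(g) f.ŋ: profile 3-4 — obeys.

6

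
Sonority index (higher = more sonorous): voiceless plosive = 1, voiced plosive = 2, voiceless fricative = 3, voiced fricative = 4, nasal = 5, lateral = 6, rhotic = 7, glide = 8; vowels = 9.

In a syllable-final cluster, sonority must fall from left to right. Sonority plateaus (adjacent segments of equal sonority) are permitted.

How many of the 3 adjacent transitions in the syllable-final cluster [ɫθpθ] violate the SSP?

1

/ɫ/ — lateral, sonority 6.
/θ/ — voiceless fricative, sonority 3.
/p/ — voiceless plosive, sonority 1.
/θ/ — voiceless fricative, sonority 3.
/ɫ/→/θ/: 6→3 (falls) — ok.
/θ/→/p/: 3→1 (falls) — ok.
/p/→/θ/: 1→3 (does not fall) — violation.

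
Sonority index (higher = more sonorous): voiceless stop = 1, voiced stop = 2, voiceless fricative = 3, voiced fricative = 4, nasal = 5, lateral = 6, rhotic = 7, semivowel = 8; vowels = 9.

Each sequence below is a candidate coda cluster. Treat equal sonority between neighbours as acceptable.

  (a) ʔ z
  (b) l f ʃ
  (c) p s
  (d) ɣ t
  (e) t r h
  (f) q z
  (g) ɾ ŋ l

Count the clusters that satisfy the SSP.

(a) 1-4 → violates
(b) 6-3-3 → obeys
(c) 1-3 → violates
(d) 4-1 → obeys
(e) 1-7-3 → violates
(f) 1-4 → violates
(g) 7-5-6 → violates

2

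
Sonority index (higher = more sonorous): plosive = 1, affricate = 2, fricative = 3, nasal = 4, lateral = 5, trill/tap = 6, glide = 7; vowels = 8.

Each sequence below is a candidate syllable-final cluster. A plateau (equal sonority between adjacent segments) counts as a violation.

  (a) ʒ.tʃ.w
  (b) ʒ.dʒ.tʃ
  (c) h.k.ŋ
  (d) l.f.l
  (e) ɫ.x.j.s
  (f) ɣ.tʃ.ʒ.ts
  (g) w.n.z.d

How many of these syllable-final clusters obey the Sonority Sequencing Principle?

(a) sonority 3-2-7: ill-formed.
(b) sonority 3-2-2: ill-formed.
(c) sonority 3-1-4: ill-formed.
(d) sonority 5-3-5: ill-formed.
(e) sonority 5-3-7-3: ill-formed.
(f) sonority 3-2-3-2: ill-formed.
(g) sonority 7-4-3-1: well-formed.

1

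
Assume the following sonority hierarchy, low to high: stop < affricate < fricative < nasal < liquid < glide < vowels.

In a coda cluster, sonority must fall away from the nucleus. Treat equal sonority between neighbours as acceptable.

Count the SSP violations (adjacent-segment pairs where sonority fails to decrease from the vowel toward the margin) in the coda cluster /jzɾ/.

/j/: glide = 6.
/z/: fricative = 3.
/ɾ/: liquid = 5.
/j/→/z/: 6→3 (falls) — ok.
/z/→/ɾ/: 3→5 (does not fall) — violation.

1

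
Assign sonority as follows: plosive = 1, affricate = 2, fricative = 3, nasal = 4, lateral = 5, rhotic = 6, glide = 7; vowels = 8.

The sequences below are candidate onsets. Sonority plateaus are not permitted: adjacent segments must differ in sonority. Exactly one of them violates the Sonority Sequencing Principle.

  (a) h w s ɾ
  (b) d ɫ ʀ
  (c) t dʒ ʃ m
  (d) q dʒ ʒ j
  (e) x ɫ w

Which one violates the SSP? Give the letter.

a

(a) 3-7-3-6 → violates
(b) 1-5-6 → obeys
(c) 1-2-3-4 → obeys
(d) 1-2-3-7 → obeys
(e) 3-5-7 → obeys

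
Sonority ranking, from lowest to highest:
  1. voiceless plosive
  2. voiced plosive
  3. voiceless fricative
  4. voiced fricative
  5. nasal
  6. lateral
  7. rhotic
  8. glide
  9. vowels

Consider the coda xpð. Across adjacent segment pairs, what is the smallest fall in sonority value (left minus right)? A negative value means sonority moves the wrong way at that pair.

/x/ — voiceless fricative, sonority 3.
/p/ — voiceless plosive, sonority 1.
/ð/ — voiced fricative, sonority 4.
/x/→/p/: change +2.
/p/→/ð/: change -3.
Minimum = -3.

-3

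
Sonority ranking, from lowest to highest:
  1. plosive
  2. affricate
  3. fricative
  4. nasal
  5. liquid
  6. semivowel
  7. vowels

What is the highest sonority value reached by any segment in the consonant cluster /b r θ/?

/b/ is a plosive (sonority 1).
/r/ is a liquid (sonority 5).
/θ/ is a fricative (sonority 3).
The maximum is 5.

5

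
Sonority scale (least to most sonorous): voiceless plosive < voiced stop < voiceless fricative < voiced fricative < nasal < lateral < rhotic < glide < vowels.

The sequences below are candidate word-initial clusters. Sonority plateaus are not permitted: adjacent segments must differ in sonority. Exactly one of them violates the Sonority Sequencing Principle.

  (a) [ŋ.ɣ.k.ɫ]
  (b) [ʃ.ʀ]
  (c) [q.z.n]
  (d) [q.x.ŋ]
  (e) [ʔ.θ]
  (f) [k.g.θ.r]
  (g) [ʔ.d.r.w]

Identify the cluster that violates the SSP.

a

(a) 5-4-1-6 → violates
(b) 3-7 → obeys
(c) 1-4-5 → obeys
(d) 1-3-5 → obeys
(e) 1-3 → obeys
(f) 1-2-3-7 → obeys
(g) 1-2-7-8 → obeys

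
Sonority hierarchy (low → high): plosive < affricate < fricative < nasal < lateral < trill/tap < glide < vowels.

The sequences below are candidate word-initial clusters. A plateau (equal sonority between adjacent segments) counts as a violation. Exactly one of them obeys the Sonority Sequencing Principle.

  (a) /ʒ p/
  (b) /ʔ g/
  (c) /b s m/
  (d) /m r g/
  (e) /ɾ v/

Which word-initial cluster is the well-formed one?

c

(a) /ʒ p/: profile 3-1 — violates.
(b) /ʔ g/: profile 1-1 — violates.
(c) /b s m/: profile 1-3-4 — obeys.
(d) /m r g/: profile 4-6-1 — violates.
(e) /ɾ v/: profile 6-3 — violates.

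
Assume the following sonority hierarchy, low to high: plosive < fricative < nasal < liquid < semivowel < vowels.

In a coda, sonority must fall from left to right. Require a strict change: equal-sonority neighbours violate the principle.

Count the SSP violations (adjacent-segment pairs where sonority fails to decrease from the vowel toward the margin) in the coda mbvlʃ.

/m/ is a nasal (sonority 3).
/b/ is a plosive (sonority 1).
/v/ is a fricative (sonority 2).
/l/ is a liquid (sonority 4).
/ʃ/ is a fricative (sonority 2).
/m/→/b/: 3→1 (falls) — ok.
/b/→/v/: 1→2 (does not fall) — violation.
/v/→/l/: 2→4 (does not fall) — violation.
/l/→/ʃ/: 4→2 (falls) — ok.

2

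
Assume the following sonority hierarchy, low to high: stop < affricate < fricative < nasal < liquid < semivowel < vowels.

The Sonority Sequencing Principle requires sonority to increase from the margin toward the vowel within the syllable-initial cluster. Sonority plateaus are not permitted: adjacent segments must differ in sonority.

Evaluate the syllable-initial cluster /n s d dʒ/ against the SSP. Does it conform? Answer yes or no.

/n/: nasal = 4.
/s/: fricative = 3.
/d/: stop = 1.
/dʒ/: affricate = 2.
The profile is 4-3-1-2. Between /n/ (4) and /s/ (3) sonority does not rise, so the cluster violates the SSP.

no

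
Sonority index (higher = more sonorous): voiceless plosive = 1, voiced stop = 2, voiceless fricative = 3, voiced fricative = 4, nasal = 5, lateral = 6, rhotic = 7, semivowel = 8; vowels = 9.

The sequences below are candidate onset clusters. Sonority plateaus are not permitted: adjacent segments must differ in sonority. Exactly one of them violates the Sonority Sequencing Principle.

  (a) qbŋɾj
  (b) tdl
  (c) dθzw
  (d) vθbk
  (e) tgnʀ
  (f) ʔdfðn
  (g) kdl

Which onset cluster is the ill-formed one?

d

(a) 1-2-5-7-8 → obeys
(b) 1-2-6 → obeys
(c) 2-3-4-8 → obeys
(d) 4-3-2-1 → violates
(e) 1-2-5-7 → obeys
(f) 1-2-3-4-5 → obeys
(g) 1-2-6 → obeys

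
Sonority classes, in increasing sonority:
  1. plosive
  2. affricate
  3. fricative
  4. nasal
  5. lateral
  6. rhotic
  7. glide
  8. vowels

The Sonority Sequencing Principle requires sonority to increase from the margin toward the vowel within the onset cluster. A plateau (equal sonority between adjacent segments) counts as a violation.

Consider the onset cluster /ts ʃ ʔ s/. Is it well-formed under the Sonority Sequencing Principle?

/ts/ is an affricate (sonority 2).
/ʃ/ is a fricative (sonority 3).
/ʔ/ is a plosive (sonority 1).
/s/ is a fricative (sonority 3).
The profile is 2-3-1-3. Between /ʃ/ (3) and /ʔ/ (1) sonority does not rise, so the cluster violates the SSP.

no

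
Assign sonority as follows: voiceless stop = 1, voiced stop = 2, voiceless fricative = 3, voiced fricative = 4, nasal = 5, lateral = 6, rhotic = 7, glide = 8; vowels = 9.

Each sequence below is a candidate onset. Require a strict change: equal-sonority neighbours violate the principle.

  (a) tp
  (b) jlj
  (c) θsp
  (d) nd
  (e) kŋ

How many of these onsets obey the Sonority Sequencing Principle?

(a) tp: profile 1-1 — violates.
(b) jlj: profile 8-6-8 — violates.
(c) θsp: profile 3-3-1 — violates.
(d) nd: profile 5-2 — violates.
(e) kŋ: profile 1-5 — obeys.

1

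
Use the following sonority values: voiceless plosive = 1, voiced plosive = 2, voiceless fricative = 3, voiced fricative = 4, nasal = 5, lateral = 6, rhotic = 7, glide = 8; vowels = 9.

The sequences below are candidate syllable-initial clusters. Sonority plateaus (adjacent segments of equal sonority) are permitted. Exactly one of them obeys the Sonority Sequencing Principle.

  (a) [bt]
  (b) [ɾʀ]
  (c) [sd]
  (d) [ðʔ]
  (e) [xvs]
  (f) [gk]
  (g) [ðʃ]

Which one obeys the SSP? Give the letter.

(a) [bt]: profile 2-1 — violates.
(b) [ɾʀ]: profile 7-7 — obeys.
(c) [sd]: profile 3-2 — violates.
(d) [ðʔ]: profile 4-1 — violates.
(e) [xvs]: profile 3-4-3 — violates.
(f) [gk]: profile 2-1 — violates.
(g) [ðʃ]: profile 4-3 — violates.

b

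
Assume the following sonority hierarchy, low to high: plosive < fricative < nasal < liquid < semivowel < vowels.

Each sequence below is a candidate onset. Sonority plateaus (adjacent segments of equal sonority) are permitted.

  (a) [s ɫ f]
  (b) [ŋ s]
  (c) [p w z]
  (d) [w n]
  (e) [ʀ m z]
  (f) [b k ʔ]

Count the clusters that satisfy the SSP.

1

(a) [s ɫ f]: profile 2-4-2 — violates.
(b) [ŋ s]: profile 3-2 — violates.
(c) [p w z]: profile 1-5-2 — violates.
(d) [w n]: profile 5-3 — violates.
(e) [ʀ m z]: profile 4-3-2 — violates.
(f) [b k ʔ]: profile 1-1-1 — obeys.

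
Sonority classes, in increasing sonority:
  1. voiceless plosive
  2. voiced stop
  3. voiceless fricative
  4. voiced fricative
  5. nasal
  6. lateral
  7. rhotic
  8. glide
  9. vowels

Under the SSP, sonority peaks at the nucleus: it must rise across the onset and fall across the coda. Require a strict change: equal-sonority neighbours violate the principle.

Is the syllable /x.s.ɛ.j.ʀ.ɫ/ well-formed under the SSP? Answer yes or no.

no

Onset: /x/ is a voiceless fricative (sonority 3), /s/ is a voiceless fricative (sonority 3); then the nucleus /ɛ/ (sonority 9).
Onset profile 3-3-9 — does not strictly rise throughout.
Coda: /j/ is a glide (sonority 8), /ʀ/ is a rhotic (sonority 7), /ɫ/ is a lateral (sonority 6).
Coda profile 9-8-7-6 — falls from the nucleus.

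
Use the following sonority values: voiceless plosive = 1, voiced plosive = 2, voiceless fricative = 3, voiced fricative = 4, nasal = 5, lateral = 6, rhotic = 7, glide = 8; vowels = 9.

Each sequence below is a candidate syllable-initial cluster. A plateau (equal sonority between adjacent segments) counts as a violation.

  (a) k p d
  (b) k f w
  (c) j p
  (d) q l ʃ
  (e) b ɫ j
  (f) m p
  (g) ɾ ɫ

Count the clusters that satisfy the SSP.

2

(a) sonority 1-1-2: ill-formed.
(b) sonority 1-3-8: well-formed.
(c) sonority 8-1: ill-formed.
(d) sonority 1-6-3: ill-formed.
(e) sonority 2-6-8: well-formed.
(f) sonority 5-1: ill-formed.
(g) sonority 7-6: ill-formed.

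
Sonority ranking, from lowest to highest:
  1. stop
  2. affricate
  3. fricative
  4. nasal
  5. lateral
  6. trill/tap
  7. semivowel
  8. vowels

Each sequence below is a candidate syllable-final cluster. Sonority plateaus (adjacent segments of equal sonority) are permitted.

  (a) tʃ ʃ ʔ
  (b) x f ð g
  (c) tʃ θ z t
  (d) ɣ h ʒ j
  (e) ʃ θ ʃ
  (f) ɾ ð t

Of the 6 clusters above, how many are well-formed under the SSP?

(a) tʃ ʃ ʔ: profile 2-3-1 — violates.
(b) x f ð g: profile 3-3-3-1 — obeys.
(c) tʃ θ z t: profile 2-3-3-1 — violates.
(d) ɣ h ʒ j: profile 3-3-3-7 — violates.
(e) ʃ θ ʃ: profile 3-3-3 — obeys.
(f) ɾ ð t: profile 6-3-1 — obeys.

3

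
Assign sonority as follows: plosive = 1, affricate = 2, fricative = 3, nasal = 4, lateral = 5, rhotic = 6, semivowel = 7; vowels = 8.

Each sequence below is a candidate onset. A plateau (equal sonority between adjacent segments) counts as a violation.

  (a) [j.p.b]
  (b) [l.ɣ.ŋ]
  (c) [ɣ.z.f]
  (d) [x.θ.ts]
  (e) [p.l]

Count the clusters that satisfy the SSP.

1

(a) [j.p.b]: profile 7-1-1 — violates.
(b) [l.ɣ.ŋ]: profile 5-3-4 — violates.
(c) [ɣ.z.f]: profile 3-3-3 — violates.
(d) [x.θ.ts]: profile 3-3-2 — violates.
(e) [p.l]: profile 1-5 — obeys.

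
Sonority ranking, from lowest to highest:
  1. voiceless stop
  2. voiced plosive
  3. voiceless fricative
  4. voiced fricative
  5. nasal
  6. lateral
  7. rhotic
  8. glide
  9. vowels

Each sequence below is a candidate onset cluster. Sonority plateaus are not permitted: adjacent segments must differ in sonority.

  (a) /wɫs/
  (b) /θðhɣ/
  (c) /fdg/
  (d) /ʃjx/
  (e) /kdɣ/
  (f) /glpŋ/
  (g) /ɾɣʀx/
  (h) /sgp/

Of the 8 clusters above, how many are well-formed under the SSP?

1

(a) 8-6-3 → violates
(b) 3-4-3-4 → violates
(c) 3-2-2 → violates
(d) 3-8-3 → violates
(e) 1-2-4 → obeys
(f) 2-6-1-5 → violates
(g) 7-4-7-3 → violates
(h) 3-2-1 → violates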